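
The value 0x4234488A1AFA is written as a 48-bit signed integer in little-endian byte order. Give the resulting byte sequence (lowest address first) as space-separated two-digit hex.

FA 1A 8A 48 34 42

Split into bytes (most-significant first): 42 34 48 8A 1A FA.
In little-endian order the low byte comes first in memory.
So at ascending addresses the bytes are FA 1A 8A 48 34 42.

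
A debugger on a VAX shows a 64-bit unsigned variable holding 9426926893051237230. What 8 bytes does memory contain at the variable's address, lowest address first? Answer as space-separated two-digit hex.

6E 53 E5 2F 10 2C D3 82

9426926893051237230 in hexadecimal, padded to 64 bits, is 0x82D32C102FE5536E.
Split into bytes (most-significant first): 82 D3 2C 10 2F E5 53 6E.
Little-endian: lowest address holds the least-significant byte.
So at ascending addresses the bytes are 6E 53 E5 2F 10 2C D3 82.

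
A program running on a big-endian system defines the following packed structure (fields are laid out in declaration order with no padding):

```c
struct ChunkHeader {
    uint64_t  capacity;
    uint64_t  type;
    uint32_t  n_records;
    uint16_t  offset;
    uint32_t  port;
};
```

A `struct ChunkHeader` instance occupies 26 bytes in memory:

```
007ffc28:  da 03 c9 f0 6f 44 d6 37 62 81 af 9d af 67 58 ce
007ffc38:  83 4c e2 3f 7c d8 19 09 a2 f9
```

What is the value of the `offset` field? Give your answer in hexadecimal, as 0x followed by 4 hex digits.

`offset` follows `capacity` (8 B), `type` (8 B), `n_records` (4 B), so it starts at offset 8 + 8 + 4 = 20 and occupies 2 bytes.
Bytes at offsets 20..21: 7C D8.
In big-endian order the high byte comes first in memory.
The bytes are already most-significant first: 0x7CD8.

0x7CD8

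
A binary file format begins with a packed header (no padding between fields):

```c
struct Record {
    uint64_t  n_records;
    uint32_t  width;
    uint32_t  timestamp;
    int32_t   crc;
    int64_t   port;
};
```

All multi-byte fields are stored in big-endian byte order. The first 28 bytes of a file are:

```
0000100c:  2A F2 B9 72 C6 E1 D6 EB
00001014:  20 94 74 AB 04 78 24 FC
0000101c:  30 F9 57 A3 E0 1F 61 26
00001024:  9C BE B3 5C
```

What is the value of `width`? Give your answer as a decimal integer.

`width` follows `n_records` (8 bytes), so it starts at byte offset 8 and occupies 4 bytes.
Bytes at offsets 8..11: 20 94 74 AB.
Big-endian: lowest address holds the most-significant byte.
The bytes are already most-significant first: 0x209474AB.
0x209474AB = 546600107.

546600107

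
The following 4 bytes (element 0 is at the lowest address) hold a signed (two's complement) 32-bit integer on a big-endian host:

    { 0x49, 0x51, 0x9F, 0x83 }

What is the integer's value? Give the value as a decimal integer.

1230086019

Big-endian: lowest address holds the most-significant byte.
The bytes are already most-significant first: 0x49519F83.
0x49519F83 = 1230086019.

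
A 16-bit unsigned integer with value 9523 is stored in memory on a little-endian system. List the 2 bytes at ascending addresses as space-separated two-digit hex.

33 25

9523 in hexadecimal, padded to 16 bits, is 0x2533.
Split into bytes (most-significant first): 25 33.
Little-endian: lowest address holds the least-significant byte.
So at ascending addresses the bytes are 33 25.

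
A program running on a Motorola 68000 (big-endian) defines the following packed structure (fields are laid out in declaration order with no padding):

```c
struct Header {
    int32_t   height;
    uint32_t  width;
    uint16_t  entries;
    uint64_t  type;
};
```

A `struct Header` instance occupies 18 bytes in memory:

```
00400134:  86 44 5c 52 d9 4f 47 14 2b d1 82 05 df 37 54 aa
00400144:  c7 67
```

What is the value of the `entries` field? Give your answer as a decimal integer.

11217

`entries` follows `height` (4 B), `width` (4 B), so it starts at offset 4 + 4 = 8 and occupies 2 bytes.
Bytes at offsets 8..9: 2B D1.
Big-endian: lowest address holds the most-significant byte.
The bytes are already most-significant first: 0x2BD1.
0x2BD1 = 11217.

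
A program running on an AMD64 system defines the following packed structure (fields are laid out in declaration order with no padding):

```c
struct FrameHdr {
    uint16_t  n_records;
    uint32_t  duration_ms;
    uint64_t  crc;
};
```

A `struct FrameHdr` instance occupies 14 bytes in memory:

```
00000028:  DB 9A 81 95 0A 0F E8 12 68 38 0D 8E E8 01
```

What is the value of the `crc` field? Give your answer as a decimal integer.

`crc` follows `n_records` (2 B), `duration_ms` (4 B), so it starts at offset 2 + 4 = 6 and occupies 8 bytes.
Bytes at offsets 6..13: E8 12 68 38 0D 8E E8 01.
Little-endian stores the least-significant byte at the lowest address.
Reassemble most-significant byte first: 01 E8 8E 0D 38 68 12 E8 → 0x01E88E0D386812E8.
0x01E88E0D386812E8 = 137515976066863848.

137515976066863848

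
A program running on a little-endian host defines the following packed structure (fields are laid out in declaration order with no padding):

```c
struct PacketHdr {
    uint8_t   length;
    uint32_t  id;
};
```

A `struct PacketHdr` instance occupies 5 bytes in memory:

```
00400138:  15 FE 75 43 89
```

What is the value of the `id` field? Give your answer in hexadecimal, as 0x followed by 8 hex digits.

`id` follows `length` (1 byte), so it starts at byte offset 1 and occupies 4 bytes.
Bytes at offsets 1..4: FE 75 43 89.
Little-endian: lowest address holds the least-significant byte.
Reassemble most-significant byte first: 89 43 75 FE → 0x894375FE.

0x894375FE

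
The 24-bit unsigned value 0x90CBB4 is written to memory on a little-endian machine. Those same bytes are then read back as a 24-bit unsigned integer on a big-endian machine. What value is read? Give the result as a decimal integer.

11848592

Stored little-endian, the bytes at ascending addresses are B4 CB 90.
Read back as big-endian, the last byte is least significant, giving 0xB4CB90.
0xB4CB90 = 11848592.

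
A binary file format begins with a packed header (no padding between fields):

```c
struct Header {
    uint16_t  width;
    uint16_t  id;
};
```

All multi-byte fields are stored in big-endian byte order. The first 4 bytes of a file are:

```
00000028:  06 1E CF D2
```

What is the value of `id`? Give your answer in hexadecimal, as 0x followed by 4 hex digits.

`id` follows `width` (2 bytes), so it starts at byte offset 2 and occupies 2 bytes.
Bytes at offsets 2..3: CF D2.
Big-endian stores the most-significant byte at the lowest address.
The bytes are already most-significant first: 0xCFD2.

0xCFD2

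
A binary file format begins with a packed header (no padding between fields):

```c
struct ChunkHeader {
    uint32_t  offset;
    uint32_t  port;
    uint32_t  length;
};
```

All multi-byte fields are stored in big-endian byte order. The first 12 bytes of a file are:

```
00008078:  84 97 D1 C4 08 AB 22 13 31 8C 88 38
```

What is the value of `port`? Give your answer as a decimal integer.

`port` follows `offset` (4 bytes), so it starts at byte offset 4 and occupies 4 bytes.
Bytes at offsets 4..7: 08 AB 22 13.
Big-endian stores the most-significant byte at the lowest address.
The bytes are already most-significant first: 0x08AB2213.
0x08AB2213 = 145433107.

145433107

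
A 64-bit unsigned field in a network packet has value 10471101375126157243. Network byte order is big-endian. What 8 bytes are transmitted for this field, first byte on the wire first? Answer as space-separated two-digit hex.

10471101375126157243 in hexadecimal, padded to 64 bits, is 0x9150D338EF7FB7BB.
Split into bytes (most-significant first): 91 50 D3 38 EF 7F B7 BB.
Big-endian: lowest address holds the most-significant byte.
So the memory order matches the most-significant-first order: 91 50 D3 38 EF 7F B7 BB.

91 50 D3 38 EF 7F B7 BB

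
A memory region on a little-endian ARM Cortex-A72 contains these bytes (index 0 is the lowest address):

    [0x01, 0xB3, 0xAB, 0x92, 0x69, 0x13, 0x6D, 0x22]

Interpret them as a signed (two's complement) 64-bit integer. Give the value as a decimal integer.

In little-endian order the low byte comes first in memory.
Reassemble most-significant byte first: 22 6D 13 69 92 AB B3 01 → 0x226D136992ABB301.
0x226D136992ABB301 = 2480660313904231169.

2480660313904231169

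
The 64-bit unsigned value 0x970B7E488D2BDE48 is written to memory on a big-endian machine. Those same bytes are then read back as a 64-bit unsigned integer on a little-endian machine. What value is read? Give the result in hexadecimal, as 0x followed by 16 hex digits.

0x48DE2B8D487E0B97

Stored big-endian, the bytes at ascending addresses are 97 0B 7E 48 8D 2B DE 48.
Read back as little-endian, the first byte is least significant, giving 0x48DE2B8D487E0B97.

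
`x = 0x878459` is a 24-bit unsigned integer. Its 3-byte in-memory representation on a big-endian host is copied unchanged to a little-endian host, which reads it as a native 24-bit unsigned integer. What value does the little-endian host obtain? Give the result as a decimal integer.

5866631

Stored big-endian, the bytes at ascending addresses are 87 84 59.
Read back as little-endian, the first byte is least significant, giving 0x598487.
0x598487 = 5866631.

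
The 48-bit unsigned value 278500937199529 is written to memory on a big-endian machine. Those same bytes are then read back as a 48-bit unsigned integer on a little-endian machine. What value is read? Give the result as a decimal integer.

186296061217789

278500937199529 in 48-bit hexadecimal is 0xFD4B8D6E6FA9.
Stored big-endian, the bytes at ascending addresses are FD 4B 8D 6E 6F A9.
Read back as little-endian, the first byte is least significant, giving 0xA96F6E8D4BFD.
0xA96F6E8D4BFD = 186296061217789.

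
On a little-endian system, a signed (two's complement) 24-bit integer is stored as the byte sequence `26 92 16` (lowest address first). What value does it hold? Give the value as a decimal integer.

Little-endian: lowest address holds the least-significant byte.
Reassemble most-significant byte first: 16 92 26 → 0x169226.
0x169226 = 1479206.

1479206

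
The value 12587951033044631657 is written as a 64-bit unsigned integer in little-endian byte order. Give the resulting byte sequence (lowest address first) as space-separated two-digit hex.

69 00 A3 4E C5 62 B1 AE

12587951033044631657 in hexadecimal, padded to 64 bits, is 0xAEB162C54EA30069.
Split into bytes (most-significant first): AE B1 62 C5 4E A3 00 69.
Little-endian: lowest address holds the least-significant byte.
So at ascending addresses the bytes are 69 00 A3 4E C5 62 B1 AE.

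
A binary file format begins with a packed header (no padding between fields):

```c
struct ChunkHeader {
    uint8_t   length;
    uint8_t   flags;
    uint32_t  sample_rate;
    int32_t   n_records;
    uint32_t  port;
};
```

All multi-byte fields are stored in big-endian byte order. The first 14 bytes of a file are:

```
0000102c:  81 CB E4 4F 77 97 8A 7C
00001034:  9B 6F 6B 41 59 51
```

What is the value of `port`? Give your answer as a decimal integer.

1799444817

`port` follows `length` (1 B), `flags` (1 B), `sample_rate` (4 B), `n_records` (4 B), so it starts at offset 1 + 1 + 4 + 4 = 10 and occupies 4 bytes.
Bytes at offsets 10..13: 6B 41 59 51.
Big-endian stores the most-significant byte at the lowest address.
The bytes are already most-significant first: 0x6B415951.
0x6B415951 = 1799444817.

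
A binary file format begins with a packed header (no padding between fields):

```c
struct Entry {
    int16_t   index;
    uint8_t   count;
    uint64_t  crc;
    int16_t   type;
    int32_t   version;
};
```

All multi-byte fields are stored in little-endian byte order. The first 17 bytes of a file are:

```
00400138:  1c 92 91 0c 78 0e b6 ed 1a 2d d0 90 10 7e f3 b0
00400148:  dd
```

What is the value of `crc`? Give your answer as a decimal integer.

`crc` follows `index` (2 B), `count` (1 B), so it starts at offset 2 + 1 = 3 and occupies 8 bytes.
Bytes at offsets 3..10: 0C 78 0E B6 ED 1A 2D D0.
In little-endian order the low byte comes first in memory.
Reassemble most-significant byte first: D0 2D 1A ED B6 0E 78 0C → 0xD02D1AEDB60E780C.
0xD02D1AEDB60E780C = 15000675542104963084.

15000675542104963084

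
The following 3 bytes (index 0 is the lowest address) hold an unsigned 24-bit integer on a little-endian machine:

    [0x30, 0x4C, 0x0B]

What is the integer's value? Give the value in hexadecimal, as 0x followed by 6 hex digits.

Little-endian: lowest address holds the least-significant byte.
Reassemble most-significant byte first: 0B 4C 30 → 0x0B4C30.

0x0B4C30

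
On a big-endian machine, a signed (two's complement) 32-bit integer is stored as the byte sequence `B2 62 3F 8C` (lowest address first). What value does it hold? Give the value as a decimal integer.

Big-endian stores the most-significant byte at the lowest address.
The bytes are already most-significant first: 0xB2623F8C.
Top bit is set, so as a signed 32-bit value this is 0xB2623F8C − 2^32 = -1302184052.

-1302184052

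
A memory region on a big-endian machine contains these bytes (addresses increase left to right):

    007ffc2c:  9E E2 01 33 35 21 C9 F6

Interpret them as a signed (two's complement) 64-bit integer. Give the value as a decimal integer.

Big-endian stores the most-significant byte at the lowest address.
The bytes are already most-significant first: 0x9EE201333521C9F6.
Top bit is set, so as a signed 64-bit value this is 0x9EE201333521C9F6 − 2^64 = -6998029551533962762.

-6998029551533962762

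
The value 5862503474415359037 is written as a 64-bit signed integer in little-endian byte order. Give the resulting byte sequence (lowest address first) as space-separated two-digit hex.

3D 54 05 5F D9 CB 5B 51

5862503474415359037 in hexadecimal, padded to 64 bits, is 0x515BCBD95F05543D.
Split into bytes (most-significant first): 51 5B CB D9 5F 05 54 3D.
Little-endian stores the least-significant byte at the lowest address.
So at ascending addresses the bytes are 3D 54 05 5F D9 CB 5B 51.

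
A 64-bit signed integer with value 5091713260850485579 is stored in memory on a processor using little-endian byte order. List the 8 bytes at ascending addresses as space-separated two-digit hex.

5091713260850485579 in hexadecimal, padded to 64 bits, is 0x46A9663BD323994B.
Split into bytes (most-significant first): 46 A9 66 3B D3 23 99 4B.
In little-endian order the low byte comes first in memory.
So at ascending addresses the bytes are 4B 99 23 D3 3B 66 A9 46.

4B 99 23 D3 3B 66 A9 46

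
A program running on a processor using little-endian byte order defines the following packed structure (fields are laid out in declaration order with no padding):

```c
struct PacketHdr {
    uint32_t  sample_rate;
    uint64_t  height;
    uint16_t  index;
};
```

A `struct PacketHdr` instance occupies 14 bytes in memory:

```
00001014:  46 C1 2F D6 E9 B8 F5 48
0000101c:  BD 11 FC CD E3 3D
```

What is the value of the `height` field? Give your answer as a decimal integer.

`height` follows `sample_rate` (4 bytes), so it starts at byte offset 4 and occupies 8 bytes.
Bytes at offsets 4..11: E9 B8 F5 48 BD 11 FC CD.
Little-endian: lowest address holds the least-significant byte.
Reassemble most-significant byte first: CD FC 11 BD 48 F5 B8 E9 → 0xCDFC11BD48F5B8E9.
0xCDFC11BD48F5B8E9 = 14842757976576866537.

14842757976576866537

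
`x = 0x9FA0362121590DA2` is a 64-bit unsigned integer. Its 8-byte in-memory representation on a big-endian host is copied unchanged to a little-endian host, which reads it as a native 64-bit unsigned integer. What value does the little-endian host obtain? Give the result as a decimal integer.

Stored big-endian, the bytes at ascending addresses are 9F A0 36 21 21 59 0D A2.
Read back as little-endian, the first byte is least significant, giving 0xA20D59212136A09F.
0xA20D59212136A09F = 11677087407667585183.

11677087407667585183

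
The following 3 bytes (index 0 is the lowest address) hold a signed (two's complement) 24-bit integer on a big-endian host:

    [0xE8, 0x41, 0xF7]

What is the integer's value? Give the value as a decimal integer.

-1555977

In big-endian order the high byte comes first in memory.
The bytes are already most-significant first: 0xE841F7.
Top bit is set, so as a signed 24-bit value this is 0xE841F7 − 2^24 = -1555977.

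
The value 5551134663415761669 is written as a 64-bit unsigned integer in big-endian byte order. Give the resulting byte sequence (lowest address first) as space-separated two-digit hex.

4D 09 97 90 B1 41 0B 05

5551134663415761669 in hexadecimal, padded to 64 bits, is 0x4D099790B1410B05.
Split into bytes (most-significant first): 4D 09 97 90 B1 41 0B 05.
In big-endian order the high byte comes first in memory.
So the memory order matches the most-significant-first order: 4D 09 97 90 B1 41 0B 05.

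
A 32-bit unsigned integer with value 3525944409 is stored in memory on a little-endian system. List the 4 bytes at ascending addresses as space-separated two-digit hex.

59 A4 29 D2

3525944409 in hexadecimal, padded to 32 bits, is 0xD229A459.
Split into bytes (most-significant first): D2 29 A4 59.
Little-endian: lowest address holds the least-significant byte.
So at ascending addresses the bytes are 59 A4 29 D2.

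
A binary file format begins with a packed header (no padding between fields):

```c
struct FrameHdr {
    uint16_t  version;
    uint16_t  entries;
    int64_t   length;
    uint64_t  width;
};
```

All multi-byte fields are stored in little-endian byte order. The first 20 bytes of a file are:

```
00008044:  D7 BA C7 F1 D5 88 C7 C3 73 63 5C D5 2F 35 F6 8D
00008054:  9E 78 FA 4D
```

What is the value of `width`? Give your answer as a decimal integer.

`width` follows `version` (2 B), `entries` (2 B), `length` (8 B), so it starts at offset 2 + 2 + 8 = 12 and occupies 8 bytes.
Bytes at offsets 12..19: 2F 35 F6 8D 9E 78 FA 4D.
Little-endian stores the least-significant byte at the lowest address.
Reassemble most-significant byte first: 4D FA 78 9E 8D F6 35 2F → 0x4DFA789E8DF6352F.
0x4DFA789E8DF6352F = 5618936107480003887.

5618936107480003887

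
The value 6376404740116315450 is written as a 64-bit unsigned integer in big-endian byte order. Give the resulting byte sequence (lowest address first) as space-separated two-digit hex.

6376404740116315450 in hexadecimal, padded to 64 bits, is 0x587D8A53D6BFFD3A.
Split into bytes (most-significant first): 58 7D 8A 53 D6 BF FD 3A.
In big-endian order the high byte comes first in memory.
So the memory order matches the most-significant-first order: 58 7D 8A 53 D6 BF FD 3A.

58 7D 8A 53 D6 BF FD 3A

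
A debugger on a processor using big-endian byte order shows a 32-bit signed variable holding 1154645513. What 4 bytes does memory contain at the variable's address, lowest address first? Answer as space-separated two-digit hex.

44 D2 7E 09

1154645513 in hexadecimal, padded to 32 bits, is 0x44D27E09.
Split into bytes (most-significant first): 44 D2 7E 09.
Big-endian: lowest address holds the most-significant byte.
So the memory order matches the most-significant-first order: 44 D2 7E 09.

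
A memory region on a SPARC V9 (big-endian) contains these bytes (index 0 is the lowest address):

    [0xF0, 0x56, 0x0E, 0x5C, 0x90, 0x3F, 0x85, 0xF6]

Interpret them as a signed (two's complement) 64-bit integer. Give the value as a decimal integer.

Big-endian: lowest address holds the most-significant byte.
The bytes are already most-significant first: 0xF0560E5C903F85F6.
Top bit is set, so as a signed 64-bit value this is 0xF0560E5C903F85F6 − 2^64 = -1128698865889868298.

-1128698865889868298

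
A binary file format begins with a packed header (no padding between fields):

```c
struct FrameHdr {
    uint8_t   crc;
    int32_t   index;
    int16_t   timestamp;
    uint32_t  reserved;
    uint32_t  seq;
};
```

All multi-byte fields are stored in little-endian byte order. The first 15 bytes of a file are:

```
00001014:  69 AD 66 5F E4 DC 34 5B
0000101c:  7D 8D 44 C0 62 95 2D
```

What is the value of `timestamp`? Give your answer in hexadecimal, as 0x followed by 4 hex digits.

`timestamp` follows `crc` (1 B), `index` (4 B), so it starts at offset 1 + 4 = 5 and occupies 2 bytes.
Bytes at offsets 5..6: DC 34.
Little-endian: lowest address holds the least-significant byte.
Reassemble most-significant byte first: 34 DC → 0x34DC.

0x34DC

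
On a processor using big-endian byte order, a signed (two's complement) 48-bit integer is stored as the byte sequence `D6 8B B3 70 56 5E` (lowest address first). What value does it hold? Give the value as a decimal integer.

-45579477428642

In big-endian order the high byte comes first in memory.
The bytes are already most-significant first: 0xD68BB370565E.
Top bit is set, so as a signed 48-bit value this is 0xD68BB370565E − 2^48 = -45579477428642.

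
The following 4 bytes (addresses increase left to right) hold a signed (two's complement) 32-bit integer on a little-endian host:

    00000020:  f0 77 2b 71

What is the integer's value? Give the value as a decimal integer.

1898674160

In little-endian order the low byte comes first in memory.
Reassemble most-significant byte first: 71 2B 77 F0 → 0x712B77F0.
0x712B77F0 = 1898674160.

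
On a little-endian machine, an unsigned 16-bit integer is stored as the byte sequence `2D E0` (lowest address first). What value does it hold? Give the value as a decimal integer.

Little-endian stores the least-significant byte at the lowest address.
Reassemble most-significant byte first: E0 2D → 0xE02D.
0xE02D = 57389.

57389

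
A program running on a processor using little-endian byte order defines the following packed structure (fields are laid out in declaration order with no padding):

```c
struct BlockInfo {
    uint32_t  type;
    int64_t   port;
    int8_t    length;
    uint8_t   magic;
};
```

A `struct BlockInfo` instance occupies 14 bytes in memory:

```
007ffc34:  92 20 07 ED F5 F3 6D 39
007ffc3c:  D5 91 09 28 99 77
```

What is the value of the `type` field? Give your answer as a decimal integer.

`type` is the first field, at byte offset 0, occupying 4 bytes.
Bytes at offsets 0..3: 92 20 07 ED.
Little-endian: lowest address holds the least-significant byte.
Reassemble most-significant byte first: ED 07 20 92 → 0xED072092.
0xED072092 = 3976667282.

3976667282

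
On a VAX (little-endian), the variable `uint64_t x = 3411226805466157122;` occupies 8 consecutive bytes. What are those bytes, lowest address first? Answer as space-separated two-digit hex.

3411226805466157122 in hexadecimal, padded to 64 bits, is 0x2F571CB4C419D042.
Split into bytes (most-significant first): 2F 57 1C B4 C4 19 D0 42.
Little-endian stores the least-significant byte at the lowest address.
So at ascending addresses the bytes are 42 D0 19 C4 B4 1C 57 2F.

42 D0 19 C4 B4 1C 57 2F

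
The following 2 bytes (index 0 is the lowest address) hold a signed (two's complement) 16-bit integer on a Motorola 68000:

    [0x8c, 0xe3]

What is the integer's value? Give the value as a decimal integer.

-29469

Big-endian: lowest address holds the most-significant byte.
The bytes are already most-significant first: 0x8CE3.
Top bit is set, so as a signed 16-bit value this is 0x8CE3 − 2^16 = -29469.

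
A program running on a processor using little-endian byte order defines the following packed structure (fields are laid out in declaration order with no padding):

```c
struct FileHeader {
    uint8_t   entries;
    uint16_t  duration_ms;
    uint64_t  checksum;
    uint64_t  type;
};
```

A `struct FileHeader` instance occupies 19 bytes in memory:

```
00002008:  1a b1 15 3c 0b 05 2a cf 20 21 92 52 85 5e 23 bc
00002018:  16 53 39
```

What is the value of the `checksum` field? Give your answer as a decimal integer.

10529733477904223036

`checksum` follows `entries` (1 B), `duration_ms` (2 B), so it starts at offset 1 + 2 = 3 and occupies 8 bytes.
Bytes at offsets 3..10: 3C 0B 05 2A CF 20 21 92.
In little-endian order the low byte comes first in memory.
Reassemble most-significant byte first: 92 21 20 CF 2A 05 0B 3C → 0x922120CF2A050B3C.
0x922120CF2A050B3C = 10529733477904223036.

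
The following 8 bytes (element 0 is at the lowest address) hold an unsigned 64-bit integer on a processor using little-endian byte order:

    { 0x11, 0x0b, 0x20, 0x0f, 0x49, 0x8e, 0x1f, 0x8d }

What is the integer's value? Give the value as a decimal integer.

10169002928063384337

Little-endian stores the least-significant byte at the lowest address.
Reassemble most-significant byte first: 8D 1F 8E 49 0F 20 0B 11 → 0x8D1F8E490F200B11.
0x8D1F8E490F200B11 = 10169002928063384337.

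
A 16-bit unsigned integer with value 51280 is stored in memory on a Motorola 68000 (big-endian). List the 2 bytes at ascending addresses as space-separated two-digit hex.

51280 in hexadecimal, padded to 16 bits, is 0xC850.
Split into bytes (most-significant first): C8 50.
In big-endian order the high byte comes first in memory.
So the memory order matches the most-significant-first order: C8 50.

C8 50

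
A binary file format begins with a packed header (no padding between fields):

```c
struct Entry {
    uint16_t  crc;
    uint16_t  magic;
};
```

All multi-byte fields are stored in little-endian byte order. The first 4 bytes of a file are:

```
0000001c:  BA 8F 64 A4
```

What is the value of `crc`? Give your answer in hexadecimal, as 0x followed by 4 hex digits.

`crc` is the first field, at byte offset 0, occupying 2 bytes.
Bytes at offsets 0..1: BA 8F.
Little-endian stores the least-significant byte at the lowest address.
Reassemble most-significant byte first: 8F BA → 0x8FBA.

0x8FBA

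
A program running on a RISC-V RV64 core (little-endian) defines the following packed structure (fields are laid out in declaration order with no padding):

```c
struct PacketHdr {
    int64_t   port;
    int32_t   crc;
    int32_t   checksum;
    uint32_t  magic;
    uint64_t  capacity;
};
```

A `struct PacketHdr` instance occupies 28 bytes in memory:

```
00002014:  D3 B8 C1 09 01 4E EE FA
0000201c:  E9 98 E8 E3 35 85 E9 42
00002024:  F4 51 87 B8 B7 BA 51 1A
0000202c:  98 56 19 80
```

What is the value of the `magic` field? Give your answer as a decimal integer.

3095876084

`magic` follows `port` (8 B), `crc` (4 B), `checksum` (4 B), so it starts at offset 8 + 4 + 4 = 16 and occupies 4 bytes.
Bytes at offsets 16..19: F4 51 87 B8.
Little-endian: lowest address holds the least-significant byte.
Reassemble most-significant byte first: B8 87 51 F4 → 0xB88751F4.
0xB88751F4 = 3095876084.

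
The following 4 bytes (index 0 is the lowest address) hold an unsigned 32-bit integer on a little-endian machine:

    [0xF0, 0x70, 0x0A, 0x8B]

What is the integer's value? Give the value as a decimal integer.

Little-endian stores the least-significant byte at the lowest address.
Reassemble most-significant byte first: 8B 0A 70 F0 → 0x8B0A70F0.
0x8B0A70F0 = 2332717296.

2332717296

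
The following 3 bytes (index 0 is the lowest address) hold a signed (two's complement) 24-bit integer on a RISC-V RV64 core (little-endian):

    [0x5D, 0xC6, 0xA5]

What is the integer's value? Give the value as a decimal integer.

Little-endian stores the least-significant byte at the lowest address.
Reassemble most-significant byte first: A5 C6 5D → 0xA5C65D.
Top bit is set, so as a signed 24-bit value this is 0xA5C65D − 2^24 = -5912995.

-5912995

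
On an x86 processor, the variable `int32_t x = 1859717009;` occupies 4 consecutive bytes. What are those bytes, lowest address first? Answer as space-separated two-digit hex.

91 07 D9 6E

1859717009 in hexadecimal, padded to 32 bits, is 0x6ED90791.
Split into bytes (most-significant first): 6E D9 07 91.
Little-endian: lowest address holds the least-significant byte.
So at ascending addresses the bytes are 91 07 D9 6E.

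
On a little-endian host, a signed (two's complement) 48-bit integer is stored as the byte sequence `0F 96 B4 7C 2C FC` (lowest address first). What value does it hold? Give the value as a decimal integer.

Little-endian: lowest address holds the least-significant byte.
Reassemble most-significant byte first: FC 2C 7C B4 96 0F → 0xFC2C7CB4960F.
Top bit is set, so as a signed 48-bit value this is 0xFC2C7CB4960F − 2^48 = -4206975740401.

-4206975740401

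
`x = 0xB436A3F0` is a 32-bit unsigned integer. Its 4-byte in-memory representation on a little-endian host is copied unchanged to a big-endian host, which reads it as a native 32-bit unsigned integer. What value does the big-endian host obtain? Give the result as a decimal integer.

Stored little-endian, the bytes at ascending addresses are F0 A3 36 B4.
Read back as big-endian, the last byte is least significant, giving 0xF0A336B4.
0xF0A336B4 = 4037228212.

4037228212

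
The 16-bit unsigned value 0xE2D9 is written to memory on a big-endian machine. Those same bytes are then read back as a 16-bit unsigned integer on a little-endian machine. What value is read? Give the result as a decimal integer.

55778

Stored big-endian, the bytes at ascending addresses are E2 D9.
Read back as little-endian, the first byte is least significant, giving 0xD9E2.
0xD9E2 = 55778.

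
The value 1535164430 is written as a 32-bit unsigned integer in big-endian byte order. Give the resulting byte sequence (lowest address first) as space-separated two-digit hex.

1535164430 in hexadecimal, padded to 32 bits, is 0x5B80C00E.
Split into bytes (most-significant first): 5B 80 C0 0E.
Big-endian: lowest address holds the most-significant byte.
So the memory order matches the most-significant-first order: 5B 80 C0 0E.

5B 80 C0 0E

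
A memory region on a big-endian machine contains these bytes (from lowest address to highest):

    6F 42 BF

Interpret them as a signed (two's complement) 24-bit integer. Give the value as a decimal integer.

Big-endian: lowest address holds the most-significant byte.
The bytes are already most-significant first: 0x6F42BF.
0x6F42BF = 7291583.

7291583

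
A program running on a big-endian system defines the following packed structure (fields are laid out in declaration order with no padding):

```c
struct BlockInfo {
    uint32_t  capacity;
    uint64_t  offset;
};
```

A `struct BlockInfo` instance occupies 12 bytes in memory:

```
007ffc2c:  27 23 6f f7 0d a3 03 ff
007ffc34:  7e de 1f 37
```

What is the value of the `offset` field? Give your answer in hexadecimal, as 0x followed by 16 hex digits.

`offset` follows `capacity` (4 bytes), so it starts at byte offset 4 and occupies 8 bytes.
Bytes at offsets 4..11: 0D A3 03 FF 7E DE 1F 37.
Big-endian: lowest address holds the most-significant byte.
The bytes are already most-significant first: 0x0DA303FF7EDE1F37.

0x0DA303FF7EDE1F37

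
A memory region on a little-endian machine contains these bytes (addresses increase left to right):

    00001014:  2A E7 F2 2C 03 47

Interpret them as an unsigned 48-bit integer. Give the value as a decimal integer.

Little-endian: lowest address holds the least-significant byte.
Reassemble most-significant byte first: 47 03 2C F2 E7 2A → 0x47032CF2E72A.
0x47032CF2E72A = 78078964590378.

78078964590378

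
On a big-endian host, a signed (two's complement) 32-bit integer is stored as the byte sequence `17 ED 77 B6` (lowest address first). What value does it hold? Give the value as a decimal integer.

401438646

In big-endian order the high byte comes first in memory.
The bytes are already most-significant first: 0x17ED77B6.
0x17ED77B6 = 401438646.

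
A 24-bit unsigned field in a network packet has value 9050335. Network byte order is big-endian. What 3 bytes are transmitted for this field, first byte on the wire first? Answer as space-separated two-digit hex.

9050335 in hexadecimal, padded to 24 bits, is 0x8A18DF.
Split into bytes (most-significant first): 8A 18 DF.
Big-endian: lowest address holds the most-significant byte.
So the memory order matches the most-significant-first order: 8A 18 DF.

8A 18 DF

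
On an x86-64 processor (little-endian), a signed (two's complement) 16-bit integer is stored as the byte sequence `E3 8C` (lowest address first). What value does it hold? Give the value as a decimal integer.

-29469

In little-endian order the low byte comes first in memory.
Reassemble most-significant byte first: 8C E3 → 0x8CE3.
Top bit is set, so as a signed 16-bit value this is 0x8CE3 − 2^16 = -29469.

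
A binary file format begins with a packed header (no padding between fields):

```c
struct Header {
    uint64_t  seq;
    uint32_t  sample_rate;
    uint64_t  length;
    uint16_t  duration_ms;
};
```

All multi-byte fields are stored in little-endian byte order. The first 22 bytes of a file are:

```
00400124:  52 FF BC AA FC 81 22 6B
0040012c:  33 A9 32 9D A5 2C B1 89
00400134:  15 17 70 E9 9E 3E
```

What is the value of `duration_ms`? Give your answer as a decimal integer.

16030

`duration_ms` follows `seq` (8 B), `sample_rate` (4 B), `length` (8 B), so it starts at offset 8 + 4 + 8 = 20 and occupies 2 bytes.
Bytes at offsets 20..21: 9E 3E.
Little-endian stores the least-significant byte at the lowest address.
Reassemble most-significant byte first: 3E 9E → 0x3E9E.
0x3E9E = 16030.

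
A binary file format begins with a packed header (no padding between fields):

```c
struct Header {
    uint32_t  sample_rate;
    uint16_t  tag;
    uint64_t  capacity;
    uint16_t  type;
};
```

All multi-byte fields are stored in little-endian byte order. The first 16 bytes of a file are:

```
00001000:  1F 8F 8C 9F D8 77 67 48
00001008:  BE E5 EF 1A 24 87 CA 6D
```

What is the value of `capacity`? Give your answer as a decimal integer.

9737937911935813735

`capacity` follows `sample_rate` (4 B), `tag` (2 B), so it starts at offset 4 + 2 = 6 and occupies 8 bytes.
Bytes at offsets 6..13: 67 48 BE E5 EF 1A 24 87.
In little-endian order the low byte comes first in memory.
Reassemble most-significant byte first: 87 24 1A EF E5 BE 48 67 → 0x87241AEFE5BE4867.
0x87241AEFE5BE4867 = 9737937911935813735.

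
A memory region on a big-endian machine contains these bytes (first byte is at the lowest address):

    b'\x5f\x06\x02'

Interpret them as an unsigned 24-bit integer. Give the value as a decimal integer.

In big-endian order the high byte comes first in memory.
The bytes are already most-significant first: 0x5F0602.
0x5F0602 = 6227458.

6227458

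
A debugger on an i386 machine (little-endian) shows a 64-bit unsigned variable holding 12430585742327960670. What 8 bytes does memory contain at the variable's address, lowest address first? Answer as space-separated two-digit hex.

12430585742327960670 in hexadecimal, padded to 64 bits, is 0xAC824FDF617E545E.
Split into bytes (most-significant first): AC 82 4F DF 61 7E 54 5E.
Little-endian: lowest address holds the least-significant byte.
So at ascending addresses the bytes are 5E 54 7E 61 DF 4F 82 AC.

5E 54 7E 61 DF 4F 82 AC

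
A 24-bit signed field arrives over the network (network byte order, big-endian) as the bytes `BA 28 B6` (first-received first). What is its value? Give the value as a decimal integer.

Big-endian: lowest address holds the most-significant byte.
The bytes are already most-significant first: 0xBA28B6.
Top bit is set, so as a signed 24-bit value this is 0xBA28B6 − 2^24 = -4577098.

-4577098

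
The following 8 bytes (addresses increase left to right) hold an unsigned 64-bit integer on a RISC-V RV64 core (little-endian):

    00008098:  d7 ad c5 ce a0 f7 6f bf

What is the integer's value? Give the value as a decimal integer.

13794516453695008215

Little-endian: lowest address holds the least-significant byte.
Reassemble most-significant byte first: BF 6F F7 A0 CE C5 AD D7 → 0xBF6FF7A0CEC5ADD7.
0xBF6FF7A0CEC5ADD7 = 13794516453695008215.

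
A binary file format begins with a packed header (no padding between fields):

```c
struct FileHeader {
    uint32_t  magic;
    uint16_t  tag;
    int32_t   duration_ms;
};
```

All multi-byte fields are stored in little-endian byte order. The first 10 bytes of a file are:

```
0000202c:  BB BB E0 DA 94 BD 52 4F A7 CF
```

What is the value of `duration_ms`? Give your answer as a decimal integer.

-811118766

`duration_ms` follows `magic` (4 B), `tag` (2 B), so it starts at offset 4 + 2 = 6 and occupies 4 bytes.
Bytes at offsets 6..9: 52 4F A7 CF.
In little-endian order the low byte comes first in memory.
Reassemble most-significant byte first: CF A7 4F 52 → 0xCFA74F52.
Top bit is set, so as a signed 32-bit value this is 0xCFA74F52 − 2^32 = -811118766.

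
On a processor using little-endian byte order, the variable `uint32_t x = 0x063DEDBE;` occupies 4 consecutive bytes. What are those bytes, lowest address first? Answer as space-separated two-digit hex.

Split into bytes (most-significant first): 06 3D ED BE.
In little-endian order the low byte comes first in memory.
So at ascending addresses the bytes are BE ED 3D 06.

BE ED 3D 06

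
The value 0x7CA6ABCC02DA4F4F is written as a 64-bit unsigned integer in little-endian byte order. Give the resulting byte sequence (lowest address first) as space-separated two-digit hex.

Split into bytes (most-significant first): 7C A6 AB CC 02 DA 4F 4F.
In little-endian order the low byte comes first in memory.
So at ascending addresses the bytes are 4F 4F DA 02 CC AB A6 7C.

4F 4F DA 02 CC AB A6 7C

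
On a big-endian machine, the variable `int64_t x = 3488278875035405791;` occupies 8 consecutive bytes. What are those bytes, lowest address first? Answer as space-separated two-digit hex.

30 68 DB 27 B7 FC 0D DF

3488278875035405791 in hexadecimal, padded to 64 bits, is 0x3068DB27B7FC0DDF.
Split into bytes (most-significant first): 30 68 DB 27 B7 FC 0D DF.
Big-endian stores the most-significant byte at the lowest address.
So the memory order matches the most-significant-first order: 30 68 DB 27 B7 FC 0D DF.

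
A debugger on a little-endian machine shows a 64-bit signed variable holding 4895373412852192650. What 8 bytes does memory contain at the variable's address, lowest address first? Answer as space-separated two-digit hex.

8A 55 F2 A3 2E DC EF 43

4895373412852192650 in hexadecimal, padded to 64 bits, is 0x43EFDC2EA3F2558A.
Split into bytes (most-significant first): 43 EF DC 2E A3 F2 55 8A.
In little-endian order the low byte comes first in memory.
So at ascending addresses the bytes are 8A 55 F2 A3 2E DC EF 43.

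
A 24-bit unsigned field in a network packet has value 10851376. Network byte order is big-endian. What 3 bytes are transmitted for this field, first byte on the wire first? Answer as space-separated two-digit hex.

A5 94 30

10851376 in hexadecimal, padded to 24 bits, is 0xA59430.
Split into bytes (most-significant first): A5 94 30.
In big-endian order the high byte comes first in memory.
So the memory order matches the most-significant-first order: A5 94 30.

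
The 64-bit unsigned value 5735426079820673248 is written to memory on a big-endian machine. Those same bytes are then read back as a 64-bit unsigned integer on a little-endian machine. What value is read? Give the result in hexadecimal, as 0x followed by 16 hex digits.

0xE0F038CBA153984F

5735426079820673248 in 64-bit hexadecimal is 0x4F9853A1CB38F0E0.
Stored big-endian, the bytes at ascending addresses are 4F 98 53 A1 CB 38 F0 E0.
Read back as little-endian, the first byte is least significant, giving 0xE0F038CBA153984F.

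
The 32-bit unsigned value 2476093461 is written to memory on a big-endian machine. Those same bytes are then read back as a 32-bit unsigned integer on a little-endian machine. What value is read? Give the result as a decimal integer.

355505811

2476093461 in 32-bit hexadecimal is 0x93963015.
Stored big-endian, the bytes at ascending addresses are 93 96 30 15.
Read back as little-endian, the first byte is least significant, giving 0x15309693.
0x15309693 = 355505811.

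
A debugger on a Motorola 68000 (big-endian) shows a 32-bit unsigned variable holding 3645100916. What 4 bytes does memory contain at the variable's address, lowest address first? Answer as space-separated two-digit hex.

D9 43 D3 74

3645100916 in hexadecimal, padded to 32 bits, is 0xD943D374.
Split into bytes (most-significant first): D9 43 D3 74.
Big-endian stores the most-significant byte at the lowest address.
So the memory order matches the most-significant-first order: D9 43 D3 74.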